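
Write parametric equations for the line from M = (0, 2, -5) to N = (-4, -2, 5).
Direction vector d = N - M = (-4, -4, 10)
x = 0 - 4t, y = 2 - 4t, z = -5 + 10t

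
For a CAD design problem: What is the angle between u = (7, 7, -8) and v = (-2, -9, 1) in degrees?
u·v = -85, |u|² = 162, |v|² = 86
cos θ = -85/√13932 ≈ -0.7201
θ ≈ 136.1°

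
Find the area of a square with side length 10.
Area = s²
Area = 10²
Area = 100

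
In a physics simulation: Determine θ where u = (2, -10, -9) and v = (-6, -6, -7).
u·v = 111, |u|² = 185, |v|² = 121
cos θ = 111/√22385 ≈ 0.7419
θ ≈ 42.11°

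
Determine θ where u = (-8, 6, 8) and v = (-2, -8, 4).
u·v = 0, |u|² = 164, |v|² = 84
cos θ = 0/√13776 ≈ 0.0
θ ≈ 90.0°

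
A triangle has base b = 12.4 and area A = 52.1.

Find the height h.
A = ½bh  →  h = 2A/b
h = 2·52.1/12.4 = 8.403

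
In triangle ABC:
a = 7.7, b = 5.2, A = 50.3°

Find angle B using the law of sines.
sin(B)/b = sin(A)/a
sin(B) = b·sin(A)/a = 5.2·sin(50.3°)/7.7 = 0.519595
B = arcsin(0.519595) = 31.31°  (b ≤ a, so B ≤ A and the acute solution is unique)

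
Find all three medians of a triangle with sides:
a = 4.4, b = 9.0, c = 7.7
Using m_x = ½√(2y² + 2z² - x²):
m_a = ½√(2·9.0² + 2·7.7² - 4.4²) = ½√261.22 = 8.081
m_b = ½√(2·4.4² + 2·7.7² - 9.0²) = ½√76.3 = 4.367
m_c = ½√(2·4.4² + 2·9.0² - 7.7²) = ½√141.43 = 5.946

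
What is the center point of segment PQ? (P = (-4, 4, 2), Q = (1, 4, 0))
Midpoint = ((-4+1)/2, (4+4)/2, (2+0)/2) = (-1.5, 4, 1)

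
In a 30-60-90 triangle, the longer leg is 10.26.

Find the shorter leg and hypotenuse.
In a 30-60-90 triangle, sides are in ratio 1 : √3 : 2.
Long leg = short leg·√3  →  short leg = 10.26/√3 = 5.924
Hypotenuse = 2·(short leg) = 2·10.26/√3 = 11.85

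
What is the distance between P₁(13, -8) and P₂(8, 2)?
Using the distance formula: d = sqrt((x₂-x₁)² + (y₂-y₁)²)
dx = 8 - 13 = -5
dy = 2 - (-8) = 10
d = sqrt((-5)² + 10²) = sqrt(25 + 100) = sqrt(125) = 11.18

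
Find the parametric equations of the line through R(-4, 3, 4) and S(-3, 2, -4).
Direction vector d = S - R = (1, -1, -8)
x = -4 + t, y = 3 - t, z = 4 - 8t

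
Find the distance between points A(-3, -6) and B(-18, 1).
Using the distance formula: d = sqrt((x₂-x₁)² + (y₂-y₁)²)
dx = (-18) - (-3) = -15
dy = 1 - (-6) = 7
d = sqrt((-15)² + 7²) = sqrt(225 + 49) = sqrt(274) = 16.55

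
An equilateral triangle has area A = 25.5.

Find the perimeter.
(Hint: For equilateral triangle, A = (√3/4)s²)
A = (√3/4)s²  →  s² = 4A/√3 = 4·25.5/√3 = 58.8897
s = 7.67396
Perimeter = 3s = 23.02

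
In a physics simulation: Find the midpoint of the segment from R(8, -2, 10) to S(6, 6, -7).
Midpoint = ((8+6)/2, (-2+6)/2, (10-7)/2) = (7, 2, 1.5)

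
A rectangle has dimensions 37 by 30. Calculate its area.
Area = length * width
Area = 37 * 30
Area = 1110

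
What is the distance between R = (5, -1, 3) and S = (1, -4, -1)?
d = √[(-4)² + (-3)² + (-4)²] = √41 = 6.403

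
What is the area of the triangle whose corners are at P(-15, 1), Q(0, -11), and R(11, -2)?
Using the coordinate formula: Area = (1/2)|x₁(y₂-y₃) + x₂(y₃-y₁) + x₃(y₁-y₂)|
Area = (1/2)|(-15)((-11)-(-2)) + 0((-2)-1) + 11(1-(-11))|
Area = (1/2)|(-15)*(-9) + 0*(-3) + 11*12|
Area = (1/2)|135 + 0 + 132|
Area = (1/2)*267 = 133.50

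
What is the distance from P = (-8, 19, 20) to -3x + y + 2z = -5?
d = |(-3)(-8) + 1(19) + 2(20) - (-5)| / √((-3)² + 1² + 2²) = 88/√14 = 23.52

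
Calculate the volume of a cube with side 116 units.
Volume = s³
Volume = 116³
Volume = 1560896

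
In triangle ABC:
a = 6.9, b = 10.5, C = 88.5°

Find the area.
Using A = ½ab·sin(C):
A = ½·6.9·10.5·sin(88.5°) = ½·72.45·0.999657 = 36.21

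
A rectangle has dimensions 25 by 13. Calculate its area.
Area = length * width
Area = 25 * 13
Area = 325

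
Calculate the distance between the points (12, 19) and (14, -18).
Using the distance formula: d = sqrt((x₂-x₁)² + (y₂-y₁)²)
dx = 14 - 12 = 2
dy = (-18) - 19 = -37
d = sqrt(2² + (-37)²) = sqrt(4 + 1369) = sqrt(1373) = 37.05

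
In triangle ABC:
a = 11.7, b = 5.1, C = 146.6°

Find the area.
Using A = ½ab·sin(C):
A = ½·11.7·5.1·sin(146.6°) = ½·59.67·0.550481 = 16.42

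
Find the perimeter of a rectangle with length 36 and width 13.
Perimeter = 2 * (length + width)
Perimeter = 2 * (36 + 13)
Perimeter = 2 * 49
Perimeter = 98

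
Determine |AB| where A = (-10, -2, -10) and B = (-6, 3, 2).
d = √[(4)² + (5)² + (12)²] = √185 = 13.6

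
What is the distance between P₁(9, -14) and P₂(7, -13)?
Using the distance formula: d = sqrt((x₂-x₁)² + (y₂-y₁)²)
dx = 7 - 9 = -2
dy = (-13) - (-14) = 1
d = sqrt((-2)² + 1²) = sqrt(4 + 1) = sqrt(5) = 2.24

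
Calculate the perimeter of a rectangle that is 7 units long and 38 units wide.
Perimeter = 2 * (length + width)
Perimeter = 2 * (7 + 38)
Perimeter = 2 * 45
Perimeter = 90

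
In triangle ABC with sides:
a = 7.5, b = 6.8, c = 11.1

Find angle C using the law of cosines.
cos(C) = (a² + b² - c²)/(2ab)
cos(C) = (7.5² + 6.8² - 11.1²)/(2·7.5·6.8) = -20.72/102 = -0.203137
C = arccos(-0.203137) = 101.7°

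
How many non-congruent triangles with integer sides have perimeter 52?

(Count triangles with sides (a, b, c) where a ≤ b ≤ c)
With a ≤ b ≤ c and a + b + c = 52, the triangle inequality a + b > c gives c < 52/2, so c ≤ 25.
Iterate a from 1 to ⌊p/3⌋ = 17; for each a, b ranges from a to ⌊(p−a)/2⌋ with c = p − a − b, keeping only c ≥ b.
Triples: (2, 25, 25), (3, 24, 25), (4, 23, 25), …
Count = 56 triangles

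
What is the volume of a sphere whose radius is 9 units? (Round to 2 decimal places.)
Volume = (4/3) * pi * r³
Volume = (4/3) * pi * 9³
Volume = (4/3) * pi * 729
Volume = 3053.63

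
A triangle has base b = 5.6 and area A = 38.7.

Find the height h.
A = ½bh  →  h = 2A/b
h = 2·38.7/5.6 = 13.82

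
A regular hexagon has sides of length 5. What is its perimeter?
Perimeter = number of sides * side length
Perimeter = 6 * 5
Perimeter = 30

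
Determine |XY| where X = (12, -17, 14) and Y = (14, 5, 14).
d = √[(2)² + (22)² + (0)²] = √488 = 22.09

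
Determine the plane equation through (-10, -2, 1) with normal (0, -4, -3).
d = n·P = (0)(-10) + (-4)(-2) + (-3)(1) = 5
Plane: -4y - 3z = 5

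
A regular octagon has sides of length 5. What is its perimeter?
Perimeter = number of sides * side length
Perimeter = 8 * 5
Perimeter = 40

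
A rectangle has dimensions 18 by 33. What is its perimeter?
Perimeter = 2 * (length + width)
Perimeter = 2 * (18 + 33)
Perimeter = 2 * 51
Perimeter = 102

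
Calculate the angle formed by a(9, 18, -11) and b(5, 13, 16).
a·b = 103, |a|² = 526, |b|² = 450
cos θ = 103/√236700 ≈ 0.2117
θ ≈ 77.78°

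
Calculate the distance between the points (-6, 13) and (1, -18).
Using the distance formula: d = sqrt((x₂-x₁)² + (y₂-y₁)²)
dx = 1 - (-6) = 7
dy = (-18) - 13 = -31
d = sqrt(7² + (-31)²) = sqrt(49 + 961) = sqrt(1010) = 31.78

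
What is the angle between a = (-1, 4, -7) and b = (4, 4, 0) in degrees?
a·b = 12, |a|² = 66, |b|² = 32
cos θ = 12/√2112 ≈ 0.2611
θ ≈ 74.86°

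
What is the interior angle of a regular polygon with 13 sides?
Interior angle of a regular n-gon = (n-2)*180/n
Interior angle = (13-2)*180/13
Interior angle = 11*180/13
Interior angle = 1980/13
Interior angle = 152.31 degrees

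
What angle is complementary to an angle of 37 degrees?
Complementary angles sum to 90 degrees.
Other angle = 90 - 37
Other angle = 53 degrees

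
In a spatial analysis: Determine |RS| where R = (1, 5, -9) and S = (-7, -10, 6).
d = √[(-8)² + (-15)² + (15)²] = √514 = 22.67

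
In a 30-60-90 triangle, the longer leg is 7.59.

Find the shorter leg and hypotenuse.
In a 30-60-90 triangle, sides are in ratio 1 : √3 : 2.
Long leg = short leg·√3  →  short leg = 7.59/√3 = 4.382
Hypotenuse = 2·(short leg) = 2·7.59/√3 = 8.764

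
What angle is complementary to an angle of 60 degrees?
Complementary angles sum to 90 degrees.
Other angle = 90 - 60
Other angle = 30 degrees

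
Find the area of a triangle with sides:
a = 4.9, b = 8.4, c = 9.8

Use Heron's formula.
s = (a+b+c)/2 = (4.9+8.4+9.8)/2 = 11.55
A = √(s(s-a)(s-b)(s-c)) = √(11.55·6.65·3.15·1.75)
A = √423.401 = 20.58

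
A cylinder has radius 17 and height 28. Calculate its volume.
Volume = pi * r² * h
Volume = pi * 17² * 28
Volume = pi * 289 * 28
Volume = pi * 8092
Volume = 25421.77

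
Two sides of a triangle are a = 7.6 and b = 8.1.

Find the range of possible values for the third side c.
By the triangle inequality: |a - b| < c < a + b
|7.6 - 8.1| < c < 7.6 + 8.1
0.5 < c < 15.7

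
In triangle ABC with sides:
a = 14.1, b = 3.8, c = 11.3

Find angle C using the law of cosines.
cos(C) = (a² + b² - c²)/(2ab)
cos(C) = (14.1² + 3.8² - 11.3²)/(2·14.1·3.8) = 85.56/107.16 = 0.798432
C = arccos(0.798432) = 37.02°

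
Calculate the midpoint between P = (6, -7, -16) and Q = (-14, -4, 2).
Midpoint = ((6-14)/2, (-7-4)/2, (-16+2)/2) = (-4, -5.5, -7)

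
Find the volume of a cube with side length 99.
Volume = s³
Volume = 99³
Volume = 970299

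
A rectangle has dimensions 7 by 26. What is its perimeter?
Perimeter = 2 * (length + width)
Perimeter = 2 * (7 + 26)
Perimeter = 2 * 33
Perimeter = 66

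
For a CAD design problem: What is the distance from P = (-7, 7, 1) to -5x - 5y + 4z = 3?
d = |(-5)(-7) + (-5)(7) + 4(1) - (3)| / √((-5)² + (-5)² + 4²) = 1/√66 = 0.1231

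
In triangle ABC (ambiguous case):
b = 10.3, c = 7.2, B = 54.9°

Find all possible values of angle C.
sin(C)/c = sin(B)/b  →  sin(C) = c·sin(B)/b = 7.2·sin(54.9°)/10.3 = 0.571910
C₁ = arcsin(0.571910) = 34.88°,  C₂ = 180° - C₁ = 145.12°
Check C₂: A = 180° - 54.9° - 145.12° = -20.02° ≤ 0, rejected
C = 34.88° (one solution)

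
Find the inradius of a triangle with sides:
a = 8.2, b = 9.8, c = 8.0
s = (a+b+c)/2 = (8.2+9.8+8.0)/2 = 13
Area = √(s(s-a)(s-b)(s-c)) = √(13·4.8·3.2·5) = 31.5975
r = Area/s = 31.5975/13 = 2.431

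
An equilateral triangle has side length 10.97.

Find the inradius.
For an equilateral triangle, r = s/(2√3) where s is the side.
r = 10.97/(2√3) = 10.97/3.464102 = 3.167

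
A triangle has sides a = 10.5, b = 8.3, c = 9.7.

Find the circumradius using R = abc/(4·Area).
s = (a+b+c)/2 = 14.25
Area = √(s(s-a)(s-b)(s-c)) = √(14.25·3.75·5.95·4.55) = 38.0353
R = abc/(4·Area) = (10.5·8.3·9.7)/(4·38.0353) = 845.355/152.1412 = 5.556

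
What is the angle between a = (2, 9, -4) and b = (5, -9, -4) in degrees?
a·b = -55, |a|² = 101, |b|² = 122
cos θ = -55/√12322 ≈ -0.4955
θ ≈ 119.7°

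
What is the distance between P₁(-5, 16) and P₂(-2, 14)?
Using the distance formula: d = sqrt((x₂-x₁)² + (y₂-y₁)²)
dx = (-2) - (-5) = 3
dy = 14 - 16 = -2
d = sqrt(3² + (-2)²) = sqrt(9 + 4) = sqrt(13) = 3.61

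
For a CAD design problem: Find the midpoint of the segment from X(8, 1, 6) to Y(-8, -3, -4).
Midpoint = ((8-8)/2, (1-3)/2, (6-4)/2) = (0, -1, 1)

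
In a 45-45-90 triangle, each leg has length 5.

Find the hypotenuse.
Hypotenuse = 5√2 = 7.071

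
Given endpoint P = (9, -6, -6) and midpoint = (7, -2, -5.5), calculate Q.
Q = (2×7 - 9, 2×(-2) - (-6), 2×(-5.5) - (-6)) = (5, 2, -5)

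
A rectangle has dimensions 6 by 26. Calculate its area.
Area = length * width
Area = 6 * 26
Area = 156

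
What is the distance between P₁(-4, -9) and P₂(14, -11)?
Using the distance formula: d = sqrt((x₂-x₁)² + (y₂-y₁)²)
dx = 14 - (-4) = 18
dy = (-11) - (-9) = -2
d = sqrt(18² + (-2)²) = sqrt(324 + 4) = sqrt(328) = 18.11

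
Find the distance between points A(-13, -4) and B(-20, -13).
Using the distance formula: d = sqrt((x₂-x₁)² + (y₂-y₁)²)
dx = (-20) - (-13) = -7
dy = (-13) - (-4) = -9
d = sqrt((-7)² + (-9)²) = sqrt(49 + 81) = sqrt(130) = 11.40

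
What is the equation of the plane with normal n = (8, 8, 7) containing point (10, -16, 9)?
d = n·P = (8)(10) + (8)(-16) + (7)(9) = 15
Plane: 8x + 8y + 7z = 15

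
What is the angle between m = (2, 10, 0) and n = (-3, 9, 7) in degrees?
m·n = 84, |m|² = 104, |n|² = 139
cos θ = 84/√14456 ≈ 0.6986
θ ≈ 45.68°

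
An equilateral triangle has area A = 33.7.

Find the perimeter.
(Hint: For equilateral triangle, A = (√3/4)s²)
A = (√3/4)s²  →  s² = 4A/√3 = 4·33.7/√3 = 77.8268
s = 8.82195
Perimeter = 3s = 26.47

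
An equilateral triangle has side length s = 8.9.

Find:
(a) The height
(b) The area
(a) Height h = s·√3/2 = 8.9·√3/2 = 7.708
(b) Area = (√3/4)·s² = (√3/4)·8.9² = (√3/4)·79.21 = 34.3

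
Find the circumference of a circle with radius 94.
Circumference = 2 * pi * r
Circumference = 2 * pi * 94
Circumference = 590.62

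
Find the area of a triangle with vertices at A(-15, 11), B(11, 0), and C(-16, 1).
Using the coordinate formula: Area = (1/2)|x₁(y₂-y₃) + x₂(y₃-y₁) + x₃(y₁-y₂)|
Area = (1/2)|(-15)(0-1) + 11(1-11) + (-16)(11-0)|
Area = (1/2)|(-15)*(-1) + 11*(-10) + (-16)*11|
Area = (1/2)|15 + (-110) + (-176)|
Area = (1/2)*271 = 135.50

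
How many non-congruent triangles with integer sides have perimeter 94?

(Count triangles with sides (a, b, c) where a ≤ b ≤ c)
With a ≤ b ≤ c and a + b + c = 94, the triangle inequality a + b > c gives c < 94/2, so c ≤ 46.
Iterate a from 1 to ⌊p/3⌋ = 31; for each a, b ranges from a to ⌊(p−a)/2⌋ with c = p − a − b, keeping only c ≥ b.
Triples: (2, 46, 46), (3, 45, 46), (4, 44, 46), …
Count = 184 triangles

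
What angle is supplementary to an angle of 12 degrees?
Supplementary angles sum to 180 degrees.
Other angle = 180 - 12
Other angle = 168 degrees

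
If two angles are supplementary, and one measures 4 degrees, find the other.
Supplementary angles sum to 180 degrees.
Other angle = 180 - 4
Other angle = 176 degrees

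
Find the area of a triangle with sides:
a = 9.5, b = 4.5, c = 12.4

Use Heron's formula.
s = (a+b+c)/2 = (9.5+4.5+12.4)/2 = 13.2
A = √(s(s-a)(s-b)(s-c)) = √(13.2·3.7·8.7·0.8)
A = √339.926 = 18.44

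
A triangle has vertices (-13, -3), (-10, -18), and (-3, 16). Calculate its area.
Using the coordinate formula: Area = (1/2)|x₁(y₂-y₃) + x₂(y₃-y₁) + x₃(y₁-y₂)|
Area = (1/2)|(-13)((-18)-16) + (-10)(16-(-3)) + (-3)((-3)-(-18))|
Area = (1/2)|(-13)*(-34) + (-10)*19 + (-3)*15|
Area = (1/2)|442 + (-190) + (-45)|
Area = (1/2)*207 = 103.50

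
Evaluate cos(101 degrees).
cos(101 degrees) = -0.1908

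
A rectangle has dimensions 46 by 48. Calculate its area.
Area = length * width
Area = 46 * 48
Area = 2208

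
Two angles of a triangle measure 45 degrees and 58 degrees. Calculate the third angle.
Sum of angles in a triangle = 180 degrees
Third angle = 180 - 45 - 58
Third angle = 77 degrees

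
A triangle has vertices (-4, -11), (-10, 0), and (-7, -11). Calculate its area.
Using the coordinate formula: Area = (1/2)|x₁(y₂-y₃) + x₂(y₃-y₁) + x₃(y₁-y₂)|
Area = (1/2)|(-4)(0-(-11)) + (-10)((-11)-(-11)) + (-7)((-11)-0)|
Area = (1/2)|(-4)*11 + (-10)*0 + (-7)*(-11)|
Area = (1/2)|(-44) + 0 + 77|
Area = (1/2)*33 = 16.50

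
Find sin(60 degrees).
sin(60 degrees) = sqrt(3)/2
Decimal approximation: 0.866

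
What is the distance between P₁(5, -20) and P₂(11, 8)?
Using the distance formula: d = sqrt((x₂-x₁)² + (y₂-y₁)²)
dx = 11 - 5 = 6
dy = 8 - (-20) = 28
d = sqrt(6² + 28²) = sqrt(36 + 784) = sqrt(820) = 28.64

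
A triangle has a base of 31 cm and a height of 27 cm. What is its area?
Area = (1/2) * base * height
Area = (1/2) * 31 * 27
Area = 418.50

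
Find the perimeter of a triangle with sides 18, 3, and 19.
Perimeter = sum of all sides
Perimeter = 18 + 3 + 19
Perimeter = 40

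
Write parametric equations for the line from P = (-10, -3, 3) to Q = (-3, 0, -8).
Direction vector d = Q - P = (7, 3, -11)
x = -10 + 7t, y = -3 + 3t, z = 3 - 11t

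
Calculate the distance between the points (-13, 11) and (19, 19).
Using the distance formula: d = sqrt((x₂-x₁)² + (y₂-y₁)²)
dx = 19 - (-13) = 32
dy = 19 - 11 = 8
d = sqrt(32² + 8²) = sqrt(1024 + 64) = sqrt(1088) = 32.98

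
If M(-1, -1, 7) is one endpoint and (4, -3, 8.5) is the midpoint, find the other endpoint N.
N = (2×4 - (-1), 2×(-3) - (-1), 2×8.5 - 7) = (9, -5, 10)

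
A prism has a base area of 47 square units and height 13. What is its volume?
Volume = base area * height
Volume = 47 * 13
Volume = 611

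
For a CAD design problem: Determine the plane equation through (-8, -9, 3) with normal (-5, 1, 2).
d = n·P = (-5)(-8) + (1)(-9) + (2)(3) = 37
Plane: -5x + y + 2z = 37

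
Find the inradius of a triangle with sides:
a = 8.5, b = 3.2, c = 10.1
s = (a+b+c)/2 = (8.5+3.2+10.1)/2 = 10.9
Area = √(s(s-a)(s-b)(s-c)) = √(10.9·2.4·7.7·0.8) = 12.6943
r = Area/s = 12.6943/10.9 = 1.165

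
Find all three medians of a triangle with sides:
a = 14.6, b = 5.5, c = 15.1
Using m_x = ½√(2y² + 2z² - x²):
m_a = ½√(2·5.5² + 2·15.1² - 14.6²) = ½√303.36 = 8.709
m_b = ½√(2·14.6² + 2·15.1² - 5.5²) = ½√852.09 = 14.6
m_c = ½√(2·14.6² + 2·5.5² - 15.1²) = ½√258.81 = 8.044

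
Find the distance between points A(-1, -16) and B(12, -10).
Using the distance formula: d = sqrt((x₂-x₁)² + (y₂-y₁)²)
dx = 12 - (-1) = 13
dy = (-10) - (-16) = 6
d = sqrt(13² + 6²) = sqrt(169 + 36) = sqrt(205) = 14.32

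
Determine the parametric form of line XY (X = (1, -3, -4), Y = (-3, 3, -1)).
Direction vector d = Y - X = (-4, 6, 3)
x = 1 - 4t, y = -3 + 6t, z = -4 + 3t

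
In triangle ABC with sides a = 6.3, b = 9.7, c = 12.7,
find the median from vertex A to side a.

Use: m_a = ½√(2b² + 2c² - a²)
m_a = ½√(2·9.7² + 2·12.7² - 6.3²)
m_a = ½√(188.18 + 322.58 - 39.69) = ½√471.07 = 10.85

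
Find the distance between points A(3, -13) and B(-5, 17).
Using the distance formula: d = sqrt((x₂-x₁)² + (y₂-y₁)²)
dx = (-5) - 3 = -8
dy = 17 - (-13) = 30
d = sqrt((-8)² + 30²) = sqrt(64 + 900) = sqrt(964) = 31.05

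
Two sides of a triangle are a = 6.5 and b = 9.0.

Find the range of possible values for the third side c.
By the triangle inequality: |a - b| < c < a + b
|6.5 - 9.0| < c < 6.5 + 9.0
2.5 < c < 15.5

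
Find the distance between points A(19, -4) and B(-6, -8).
Using the distance formula: d = sqrt((x₂-x₁)² + (y₂-y₁)²)
dx = (-6) - 19 = -25
dy = (-8) - (-4) = -4
d = sqrt((-25)² + (-4)²) = sqrt(625 + 16) = sqrt(641) = 25.32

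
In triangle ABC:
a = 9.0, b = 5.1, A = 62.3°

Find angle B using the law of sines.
sin(B)/b = sin(A)/a
sin(B) = b·sin(A)/a = 5.1·sin(62.3°)/9.0 = 0.501723
B = arcsin(0.501723) = 30.11°  (b ≤ a, so B ≤ A and the acute solution is unique)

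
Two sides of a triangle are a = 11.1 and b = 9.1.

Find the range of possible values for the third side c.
By the triangle inequality: |a - b| < c < a + b
|11.1 - 9.1| < c < 11.1 + 9.1
2 < c < 20.2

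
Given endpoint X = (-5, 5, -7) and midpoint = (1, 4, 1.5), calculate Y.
Y = (2×1 - (-5), 2×4 - 5, 2×1.5 - (-7)) = (7, 3, 10)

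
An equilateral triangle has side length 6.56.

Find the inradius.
For an equilateral triangle, r = s/(2√3) where s is the side.
r = 6.56/(2√3) = 6.56/3.464102 = 1.894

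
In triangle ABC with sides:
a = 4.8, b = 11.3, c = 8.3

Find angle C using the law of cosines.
cos(C) = (a² + b² - c²)/(2ab)
cos(C) = (4.8² + 11.3² - 8.3²)/(2·4.8·11.3) = 81.84/108.48 = 0.754425
C = arccos(0.754425) = 41.02°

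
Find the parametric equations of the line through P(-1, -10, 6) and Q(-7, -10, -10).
Direction vector d = Q - P = (-6, 0, -16)
x = -1 - 6t, y = -10, z = 6 - 16t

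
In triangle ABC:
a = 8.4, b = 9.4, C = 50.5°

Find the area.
Using A = ½ab·sin(C):
A = ½·8.4·9.4·sin(50.5°) = ½·78.96·0.771625 = 30.46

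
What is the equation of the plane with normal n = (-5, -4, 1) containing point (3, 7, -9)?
d = n·P = (-5)(3) + (-4)(7) + (1)(-9) = -52
Plane: -5x - 4y + z = -52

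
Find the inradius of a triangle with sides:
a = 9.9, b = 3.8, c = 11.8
s = (a+b+c)/2 = (9.9+3.8+11.8)/2 = 12.75
Area = √(s(s-a)(s-b)(s-c)) = √(12.75·2.85·8.95·0.95) = 17.5772
r = Area/s = 17.5772/12.75 = 1.379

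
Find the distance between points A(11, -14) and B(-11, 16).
Using the distance formula: d = sqrt((x₂-x₁)² + (y₂-y₁)²)
dx = (-11) - 11 = -22
dy = 16 - (-14) = 30
d = sqrt((-22)² + 30²) = sqrt(484 + 900) = sqrt(1384) = 37.20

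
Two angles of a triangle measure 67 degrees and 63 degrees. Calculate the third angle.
Sum of angles in a triangle = 180 degrees
Third angle = 180 - 67 - 63
Third angle = 50 degrees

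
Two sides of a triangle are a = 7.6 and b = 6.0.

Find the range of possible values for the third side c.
By the triangle inequality: |a - b| < c < a + b
|7.6 - 6.0| < c < 7.6 + 6.0
1.6 < c < 13.6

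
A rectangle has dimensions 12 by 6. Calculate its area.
Area = length * width
Area = 12 * 6
Area = 72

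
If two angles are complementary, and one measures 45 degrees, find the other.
Complementary angles sum to 90 degrees.
Other angle = 90 - 45
Other angle = 45 degrees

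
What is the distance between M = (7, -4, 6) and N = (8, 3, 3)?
d = √[(1)² + (7)² + (-3)²] = √59 = 7.681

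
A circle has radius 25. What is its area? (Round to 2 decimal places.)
Area = pi * r²
Area = pi * 25²
Area = pi * 625
Area = 1963.50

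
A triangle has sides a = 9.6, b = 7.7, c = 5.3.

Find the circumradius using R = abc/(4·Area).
s = (a+b+c)/2 = 11.3
Area = √(s(s-a)(s-b)(s-c)) = √(11.3·1.7·3.6·6) = 20.37
R = abc/(4·Area) = (9.6·7.7·5.3)/(4·20.37) = 391.776/81.48 = 4.808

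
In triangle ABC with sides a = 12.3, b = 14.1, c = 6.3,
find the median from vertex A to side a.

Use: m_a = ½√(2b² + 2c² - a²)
m_a = ½√(2·14.1² + 2·6.3² - 12.3²)
m_a = ½√(397.62 + 79.38 - 151.29) = ½√325.71 = 9.024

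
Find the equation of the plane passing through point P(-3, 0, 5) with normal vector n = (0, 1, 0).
d = n·P = (0)(-3) + (1)(0) + (0)(5) = 0
Plane: y = 0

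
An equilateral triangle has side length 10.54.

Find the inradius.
For an equilateral triangle, r = s/(2√3) where s is the side.
r = 10.54/(2√3) = 10.54/3.464102 = 3.043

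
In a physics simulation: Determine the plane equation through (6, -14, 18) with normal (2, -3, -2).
d = n·P = (2)(6) + (-3)(-14) + (-2)(18) = 18
Plane: 2x - 3y - 2z = 18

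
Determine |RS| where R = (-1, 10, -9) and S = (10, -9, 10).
d = √[(11)² + (-19)² + (19)²] = √843 = 29.03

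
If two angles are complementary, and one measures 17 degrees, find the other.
Complementary angles sum to 90 degrees.
Other angle = 90 - 17
Other angle = 73 degrees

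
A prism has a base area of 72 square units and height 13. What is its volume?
Volume = base area * height
Volume = 72 * 13
Volume = 936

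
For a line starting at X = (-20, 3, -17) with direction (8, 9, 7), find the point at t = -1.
P(-1) = (-20 + 8(-1), 3 + 9(-1), -17 + 7(-1)) = (-28, -6, -24)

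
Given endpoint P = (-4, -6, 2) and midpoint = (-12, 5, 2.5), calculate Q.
Q = (2×(-12) - (-4), 2×5 - (-6), 2×2.5 - 2) = (-20, 16, 3)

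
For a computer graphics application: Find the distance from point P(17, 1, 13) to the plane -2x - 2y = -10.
d = |(-2)(17) + (-2)(1) + 0(13) - (-10)| / √((-2)² + (-2)² + 0²) = 26/√8 = 9.192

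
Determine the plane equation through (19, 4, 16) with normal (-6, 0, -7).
d = n·P = (-6)(19) + (0)(4) + (-7)(16) = -226
Plane: -6x - 7z = -226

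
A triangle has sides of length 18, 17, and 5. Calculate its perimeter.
Perimeter = sum of all sides
Perimeter = 18 + 17 + 5
Perimeter = 40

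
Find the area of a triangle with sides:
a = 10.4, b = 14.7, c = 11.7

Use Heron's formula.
s = (a+b+c)/2 = (10.4+14.7+11.7)/2 = 18.4
A = √(s(s-a)(s-b)(s-c)) = √(18.4·8·3.7·6.7)
A = √3649.09 = 60.41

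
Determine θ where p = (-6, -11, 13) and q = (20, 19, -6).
p·q = -407, |p|² = 326, |q|² = 797
cos θ = -407/√259822 ≈ -0.7985
θ ≈ 143.0°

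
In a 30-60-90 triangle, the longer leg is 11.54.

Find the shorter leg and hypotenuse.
In a 30-60-90 triangle, sides are in ratio 1 : √3 : 2.
Long leg = short leg·√3  →  short leg = 11.54/√3 = 6.663
Hypotenuse = 2·(short leg) = 2·11.54/√3 = 13.33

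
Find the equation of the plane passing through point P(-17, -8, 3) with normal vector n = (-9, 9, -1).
d = n·P = (-9)(-17) + (9)(-8) + (-1)(3) = 78
Plane: -9x + 9y - z = 78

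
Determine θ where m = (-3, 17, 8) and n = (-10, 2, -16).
m·n = -64, |m|² = 362, |n|² = 360
cos θ = -64/√130320 ≈ -0.1773
θ ≈ 100.2°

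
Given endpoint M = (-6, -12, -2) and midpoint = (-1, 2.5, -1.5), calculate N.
N = (2×(-1) - (-6), 2×2.5 - (-12), 2×(-1.5) - (-2)) = (4, 17, -1)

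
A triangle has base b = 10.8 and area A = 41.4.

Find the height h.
A = ½bh  →  h = 2A/b
h = 2·41.4/10.8 = 7.667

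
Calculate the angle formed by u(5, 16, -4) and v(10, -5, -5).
u·v = -10, |u|² = 297, |v|² = 150
cos θ = -10/√44550 ≈ -0.04738
θ ≈ 92.72°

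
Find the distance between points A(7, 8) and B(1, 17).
Using the distance formula: d = sqrt((x₂-x₁)² + (y₂-y₁)²)
dx = 1 - 7 = -6
dy = 17 - 8 = 9
d = sqrt((-6)² + 9²) = sqrt(36 + 81) = sqrt(117) = 10.82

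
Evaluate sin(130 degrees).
sin(130 degrees) = 0.766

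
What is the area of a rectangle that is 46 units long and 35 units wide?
Area = length * width
Area = 46 * 35
Area = 1610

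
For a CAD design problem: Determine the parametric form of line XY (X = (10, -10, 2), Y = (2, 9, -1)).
Direction vector d = Y - X = (-8, 19, -3)
x = 10 - 8t, y = -10 + 19t, z = 2 - 3t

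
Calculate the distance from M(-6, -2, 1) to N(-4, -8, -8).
d = √[(2)² + (-6)² + (-9)²] = √121 = 11.0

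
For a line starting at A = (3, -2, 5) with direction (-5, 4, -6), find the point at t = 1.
P(1) = (3 + (-5)(1), -2 + 4(1), 5 + (-6)(1)) = (-2, 2, -1)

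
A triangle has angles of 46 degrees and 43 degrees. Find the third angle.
Sum of angles in a triangle = 180 degrees
Third angle = 180 - 46 - 43
Third angle = 91 degrees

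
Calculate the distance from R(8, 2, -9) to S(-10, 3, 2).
d = √[(-18)² + (1)² + (11)²] = √446 = 21.12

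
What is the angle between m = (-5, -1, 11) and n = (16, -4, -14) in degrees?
m·n = -230, |m|² = 147, |n|² = 468
cos θ = -230/√68796 ≈ -0.8769
θ ≈ 151.3°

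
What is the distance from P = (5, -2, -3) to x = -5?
d = |1(5) + 0(-2) + 0(-3) - (-5)| / √(1² + 0² + 0²) = 10/√1 = 10.0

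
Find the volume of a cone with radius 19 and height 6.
Volume = (1/3) * pi * r² * h
Volume = (1/3) * pi * 19² * 6
Volume = (1/3) * pi * 361 * 6
Volume = (1/3) * pi * 2166
Volume = 2268.23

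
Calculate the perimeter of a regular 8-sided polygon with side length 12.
Perimeter = number of sides * side length
Perimeter = 8 * 12
Perimeter = 96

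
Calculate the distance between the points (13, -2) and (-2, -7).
Using the distance formula: d = sqrt((x₂-x₁)² + (y₂-y₁)²)
dx = (-2) - 13 = -15
dy = (-7) - (-2) = -5
d = sqrt((-15)² + (-5)²) = sqrt(225 + 25) = sqrt(250) = 15.81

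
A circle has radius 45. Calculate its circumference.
Circumference = 2 * pi * r
Circumference = 2 * pi * 45
Circumference = 282.74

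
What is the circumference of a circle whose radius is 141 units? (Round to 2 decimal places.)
Circumference = 2 * pi * r
Circumference = 2 * pi * 141
Circumference = 885.93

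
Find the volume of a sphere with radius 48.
Volume = (4/3) * pi * r³
Volume = (4/3) * pi * 48³
Volume = (4/3) * pi * 110592
Volume = 463246.69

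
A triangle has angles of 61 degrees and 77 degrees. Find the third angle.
Sum of angles in a triangle = 180 degrees
Third angle = 180 - 61 - 77
Third angle = 42 degrees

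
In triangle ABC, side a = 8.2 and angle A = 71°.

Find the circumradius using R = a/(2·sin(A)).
R = a/(2·sin(A)) = 8.2/(2·sin(71°))
R = 8.2/(2·0.945519) = 8.2/1.891037 = 4.336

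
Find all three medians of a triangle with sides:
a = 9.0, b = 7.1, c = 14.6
Using m_x = ½√(2y² + 2z² - x²):
m_a = ½√(2·7.1² + 2·14.6² - 9.0²) = ½√446.14 = 10.56
m_b = ½√(2·9.0² + 2·14.6² - 7.1²) = ½√537.91 = 11.6
m_c = ½√(2·9.0² + 2·7.1² - 14.6²) = ½√49.66 = 3.523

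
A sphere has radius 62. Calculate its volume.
Volume = (4/3) * pi * r³
Volume = (4/3) * pi * 62³
Volume = (4/3) * pi * 238328
Volume = 998305.99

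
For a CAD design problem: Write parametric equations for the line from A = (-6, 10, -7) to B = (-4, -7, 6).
Direction vector d = B - A = (2, -17, 13)
x = -6 + 2t, y = 10 - 17t, z = -7 + 13t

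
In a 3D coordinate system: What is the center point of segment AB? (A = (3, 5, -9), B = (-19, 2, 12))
Midpoint = ((3-19)/2, (5+2)/2, (-9+12)/2) = (-8, 3.5, 1.5)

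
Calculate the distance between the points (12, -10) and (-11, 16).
Using the distance formula: d = sqrt((x₂-x₁)² + (y₂-y₁)²)
dx = (-11) - 12 = -23
dy = 16 - (-10) = 26
d = sqrt((-23)² + 26²) = sqrt(529 + 676) = sqrt(1205) = 34.71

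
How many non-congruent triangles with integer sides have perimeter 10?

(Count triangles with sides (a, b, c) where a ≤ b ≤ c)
With a ≤ b ≤ c and a + b + c = 10, the triangle inequality a + b > c gives c < 10/2, so c ≤ 4.
Iterate a from 1 to ⌊p/3⌋ = 3; for each a, b ranges from a to ⌊(p−a)/2⌋ with c = p − a − b, keeping only c ≥ b.
Triples: (2, 4, 4), (3, 3, 4)
Count = 2 triangles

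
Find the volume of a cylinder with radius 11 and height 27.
Volume = pi * r² * h
Volume = pi * 11² * 27
Volume = pi * 121 * 27
Volume = pi * 3267
Volume = 10263.58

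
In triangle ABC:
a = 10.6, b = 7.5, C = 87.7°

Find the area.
Using A = ½ab·sin(C):
A = ½·10.6·7.5·sin(87.7°) = ½·79.5·0.999194 = 39.72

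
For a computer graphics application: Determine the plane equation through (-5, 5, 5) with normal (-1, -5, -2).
d = n·P = (-1)(-5) + (-5)(5) + (-2)(5) = -30
Plane: -x - 5y - 2z = -30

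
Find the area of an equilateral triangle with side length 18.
Area = (sqrt(3)/4) * s²
Area = (sqrt(3)/4) * 18²
Area = (sqrt(3)/4) * 324
Area = 140.30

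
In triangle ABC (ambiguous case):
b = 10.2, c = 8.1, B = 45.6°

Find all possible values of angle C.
sin(C)/c = sin(B)/b  →  sin(C) = c·sin(B)/b = 8.1·sin(45.6°)/10.2 = 0.567375
C₁ = arcsin(0.567375) = 34.57°,  C₂ = 180° - C₁ = 145.43°
Check C₂: A = 180° - 45.6° - 145.43° = -11.03° ≤ 0, rejected
C = 34.57° (one solution)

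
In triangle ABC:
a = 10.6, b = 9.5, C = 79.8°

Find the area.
Using A = ½ab·sin(C):
A = ½·10.6·9.5·sin(79.8°) = ½·100.7·0.984196 = 49.55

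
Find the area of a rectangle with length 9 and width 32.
Area = length * width
Area = 9 * 32
Area = 288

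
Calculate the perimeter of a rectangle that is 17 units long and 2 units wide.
Perimeter = 2 * (length + width)
Perimeter = 2 * (17 + 2)
Perimeter = 2 * 19
Perimeter = 38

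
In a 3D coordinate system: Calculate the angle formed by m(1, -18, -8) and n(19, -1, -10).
m·n = 117, |m|² = 389, |n|² = 462
cos θ = 117/√179718 ≈ 0.276
θ ≈ 73.98°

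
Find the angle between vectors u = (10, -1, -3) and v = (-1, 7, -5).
u·v = -2, |u|² = 110, |v|² = 75
cos θ = -2/√8250 ≈ -0.02202
θ ≈ 91.26°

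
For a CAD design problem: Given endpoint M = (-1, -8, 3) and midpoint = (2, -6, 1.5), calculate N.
N = (2×2 - (-1), 2×(-6) - (-8), 2×1.5 - 3) = (5, -4, 0)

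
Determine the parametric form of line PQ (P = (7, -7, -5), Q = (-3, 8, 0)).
Direction vector d = Q - P = (-10, 15, 5)
x = 7 - 10t, y = -7 + 15t, z = -5 + 5t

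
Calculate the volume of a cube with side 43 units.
Volume = s³
Volume = 43³
Volume = 79507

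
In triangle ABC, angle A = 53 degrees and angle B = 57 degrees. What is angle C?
Sum of angles in a triangle = 180 degrees
Third angle = 180 - 53 - 57
Third angle = 70 degrees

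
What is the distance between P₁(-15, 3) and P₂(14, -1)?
Using the distance formula: d = sqrt((x₂-x₁)² + (y₂-y₁)²)
dx = 14 - (-15) = 29
dy = (-1) - 3 = -4
d = sqrt(29² + (-4)²) = sqrt(841 + 16) = sqrt(857) = 29.27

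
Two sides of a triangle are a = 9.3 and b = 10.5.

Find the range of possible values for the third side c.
By the triangle inequality: |a - b| < c < a + b
|9.3 - 10.5| < c < 9.3 + 10.5
1.2 < c < 19.8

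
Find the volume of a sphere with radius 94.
Volume = (4/3) * pi * r³
Volume = (4/3) * pi * 94³
Volume = (4/3) * pi * 830584
Volume = 3479142.12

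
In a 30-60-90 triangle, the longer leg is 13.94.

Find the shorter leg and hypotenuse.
In a 30-60-90 triangle, sides are in ratio 1 : √3 : 2.
Long leg = short leg·√3  →  short leg = 13.94/√3 = 8.048
Hypotenuse = 2·(short leg) = 2·13.94/√3 = 16.1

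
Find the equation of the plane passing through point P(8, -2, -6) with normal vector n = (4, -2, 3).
d = n·P = (4)(8) + (-2)(-2) + (3)(-6) = 18
Plane: 4x - 2y + 3z = 18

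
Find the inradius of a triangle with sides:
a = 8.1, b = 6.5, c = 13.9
s = (a+b+c)/2 = (8.1+6.5+13.9)/2 = 14.25
Area = √(s(s-a)(s-b)(s-c)) = √(14.25·6.15·7.75·0.35) = 15.4181
r = Area/s = 15.4181/14.25 = 1.082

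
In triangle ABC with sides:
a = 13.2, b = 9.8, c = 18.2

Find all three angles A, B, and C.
By the law of cosines:
cos(A) = (b² + c² - a²)/(2bc) = 0.709352  →  A = 44.82°
cos(B) = (a² + c² - b²)/(2ac) = 0.852148  →  B = 31.55°
cos(C) = (a² + b² - c²)/(2ab) = -0.235622  →  C = 103.6°
Check: A + B + C = 180.0° ✓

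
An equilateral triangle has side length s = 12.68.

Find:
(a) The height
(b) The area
(a) Height h = s·√3/2 = 12.68·√3/2 = 10.98
(b) Area = (√3/4)·s² = (√3/4)·12.68² = (√3/4)·160.782 = 69.62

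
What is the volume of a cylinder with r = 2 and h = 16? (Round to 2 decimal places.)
Volume = pi * r² * h
Volume = pi * 2² * 16
Volume = pi * 4 * 16
Volume = pi * 64
Volume = 201.06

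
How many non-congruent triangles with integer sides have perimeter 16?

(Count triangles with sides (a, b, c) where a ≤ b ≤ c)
With a ≤ b ≤ c and a + b + c = 16, the triangle inequality a + b > c gives c < 16/2, so c ≤ 7.
Iterate a from 1 to ⌊p/3⌋ = 5; for each a, b ranges from a to ⌊(p−a)/2⌋ with c = p − a − b, keeping only c ≥ b.
Triples: (2, 7, 7), (3, 6, 7), (4, 5, 7), …
Count = 5 triangles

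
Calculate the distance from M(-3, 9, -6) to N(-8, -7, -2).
d = √[(-5)² + (-16)² + (4)²] = √297 = 17.23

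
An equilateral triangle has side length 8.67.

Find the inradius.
For an equilateral triangle, r = s/(2√3) where s is the side.
r = 8.67/(2√3) = 8.67/3.464102 = 2.503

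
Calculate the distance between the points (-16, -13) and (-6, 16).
Using the distance formula: d = sqrt((x₂-x₁)² + (y₂-y₁)²)
dx = (-6) - (-16) = 10
dy = 16 - (-13) = 29
d = sqrt(10² + 29²) = sqrt(100 + 841) = sqrt(941) = 30.68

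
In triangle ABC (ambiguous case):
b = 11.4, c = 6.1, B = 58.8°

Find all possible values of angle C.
sin(C)/c = sin(B)/b  →  sin(C) = c·sin(B)/b = 6.1·sin(58.8°)/11.4 = 0.457695
C₁ = arcsin(0.457695) = 27.24°,  C₂ = 180° - C₁ = 152.76°
Check C₂: A = 180° - 58.8° - 152.76° = -31.56° ≤ 0, rejected
C = 27.24° (one solution)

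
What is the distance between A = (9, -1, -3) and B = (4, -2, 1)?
d = √[(-5)² + (-1)² + (4)²] = √42 = 6.481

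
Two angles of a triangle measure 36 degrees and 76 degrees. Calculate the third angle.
Sum of angles in a triangle = 180 degrees
Third angle = 180 - 36 - 76
Third angle = 68 degrees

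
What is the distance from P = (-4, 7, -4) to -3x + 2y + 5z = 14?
d = |(-3)(-4) + 2(7) + 5(-4) - (14)| / √((-3)² + 2² + 5²) = 8/√38 = 1.298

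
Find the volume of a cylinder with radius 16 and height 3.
Volume = pi * r² * h
Volume = pi * 16² * 3
Volume = pi * 256 * 3
Volume = pi * 768
Volume = 2412.74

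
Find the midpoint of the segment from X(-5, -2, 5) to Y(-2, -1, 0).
Midpoint = ((-5-2)/2, (-2-1)/2, (5+0)/2) = (-3.5, -1.5, 2.5)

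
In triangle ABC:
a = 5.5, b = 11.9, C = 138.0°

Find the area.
Using A = ½ab·sin(C):
A = ½·5.5·11.9·sin(138.0°) = ½·65.45·0.669131 = 21.9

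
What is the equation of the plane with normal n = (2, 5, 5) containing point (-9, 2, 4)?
d = n·P = (2)(-9) + (5)(2) + (5)(4) = 12
Plane: 2x + 5y + 5z = 12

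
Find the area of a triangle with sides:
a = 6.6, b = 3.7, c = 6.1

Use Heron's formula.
s = (a+b+c)/2 = (6.6+3.7+6.1)/2 = 8.2
A = √(s(s-a)(s-b)(s-c)) = √(8.2·1.6·4.5·2.1)
A = √123.984 = 11.13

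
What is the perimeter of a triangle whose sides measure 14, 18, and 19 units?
Perimeter = sum of all sides
Perimeter = 14 + 18 + 19
Perimeter = 51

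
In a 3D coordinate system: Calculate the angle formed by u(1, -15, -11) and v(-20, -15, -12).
u·v = 337, |u|² = 347, |v|² = 769
cos θ = 337/√266843 ≈ 0.6524
θ ≈ 49.28°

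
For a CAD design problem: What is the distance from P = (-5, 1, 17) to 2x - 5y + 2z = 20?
d = |2(-5) + (-5)(1) + 2(17) - (20)| / √(2² + (-5)² + 2²) = 1/√33 = 0.1741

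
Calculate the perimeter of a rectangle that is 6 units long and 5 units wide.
Perimeter = 2 * (length + width)
Perimeter = 2 * (6 + 5)
Perimeter = 2 * 11
Perimeter = 22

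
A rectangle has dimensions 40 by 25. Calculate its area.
Area = length * width
Area = 40 * 25
Area = 1000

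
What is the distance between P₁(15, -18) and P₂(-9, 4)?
Using the distance formula: d = sqrt((x₂-x₁)² + (y₂-y₁)²)
dx = (-9) - 15 = -24
dy = 4 - (-18) = 22
d = sqrt((-24)² + 22²) = sqrt(576 + 484) = sqrt(1060) = 32.56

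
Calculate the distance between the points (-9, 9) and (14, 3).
Using the distance formula: d = sqrt((x₂-x₁)² + (y₂-y₁)²)
dx = 14 - (-9) = 23
dy = 3 - 9 = -6
d = sqrt(23² + (-6)²) = sqrt(529 + 36) = sqrt(565) = 23.77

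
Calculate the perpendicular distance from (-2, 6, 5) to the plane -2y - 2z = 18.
d = |0(-2) + (-2)(6) + (-2)(5) - (18)| / √(0² + (-2)² + (-2)²) = 40/√8 = 14.14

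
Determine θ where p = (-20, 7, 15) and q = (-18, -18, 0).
p·q = 234, |p|² = 674, |q|² = 648
cos θ = 234/√436752 ≈ 0.3541
θ ≈ 69.26°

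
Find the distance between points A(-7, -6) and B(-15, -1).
Using the distance formula: d = sqrt((x₂-x₁)² + (y₂-y₁)²)
dx = (-15) - (-7) = -8
dy = (-1) - (-6) = 5
d = sqrt((-8)² + 5²) = sqrt(64 + 25) = sqrt(89) = 9.43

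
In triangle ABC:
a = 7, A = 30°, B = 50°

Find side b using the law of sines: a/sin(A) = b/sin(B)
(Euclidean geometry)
b = a·sin(B)/sin(A) = 7·sin(50°)/sin(30°)
b = 7·0.766044/0.500000 = 10.72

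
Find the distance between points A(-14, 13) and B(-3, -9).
Using the distance formula: d = sqrt((x₂-x₁)² + (y₂-y₁)²)
dx = (-3) - (-14) = 11
dy = (-9) - 13 = -22
d = sqrt(11² + (-22)²) = sqrt(121 + 484) = sqrt(605) = 24.60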